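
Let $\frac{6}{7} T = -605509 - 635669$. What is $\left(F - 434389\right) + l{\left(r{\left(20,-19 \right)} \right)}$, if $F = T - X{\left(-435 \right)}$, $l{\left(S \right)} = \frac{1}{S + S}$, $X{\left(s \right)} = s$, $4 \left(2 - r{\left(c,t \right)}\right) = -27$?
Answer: $- \frac{65869823}{35} \approx -1.882 \cdot 10^{6}$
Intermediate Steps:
$r{\left(c,t \right)} = \frac{35}{4}$ ($r{\left(c,t \right)} = 2 - - \frac{27}{4} = 2 + \frac{27}{4} = \frac{35}{4}$)
$l{\left(S \right)} = \frac{1}{2 S}$
$T = -1448041$ ($T = \frac{7 \left(-605509 - 635669\right)}{6} = \frac{7}{6} \left(-1241178\right) = -1448041$)
$F = -1447606$ ($F = -1448041 - -435 = -1448041 + 435 = -1447606$)
$\left(F - 434389\right) + l{\left(r{\left(20,-19 \right)} \right)} = \left(-1447606 - 434389\right) + \frac{1}{2 \cdot \frac{35}{4}} = -1881995 + \frac{1}{2} \cdot \frac{4}{35} = -1881995 + \frac{2}{35} = - \frac{65869823}{35}$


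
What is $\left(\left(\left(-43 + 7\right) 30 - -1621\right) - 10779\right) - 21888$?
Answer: $-32126$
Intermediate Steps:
$\left(\left(\left(-43 + 7\right) 30 - -1621\right) - 10779\right) - 21888 = \left(\left(\left(-36\right) 30 + 1621\right) - 10779\right) - 21888 = \left(\left(-1080 + 1621\right) - 10779\right) - 21888 = \left(541 - 10779\right) - 21888 = -10238 - 21888 = -32126$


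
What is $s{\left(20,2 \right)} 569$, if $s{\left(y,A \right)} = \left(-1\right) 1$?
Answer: $-569$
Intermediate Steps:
$s{\left(y,A \right)} = -1$
$s{\left(20,2 \right)} 569 = \left(-1\right) 569 = -569$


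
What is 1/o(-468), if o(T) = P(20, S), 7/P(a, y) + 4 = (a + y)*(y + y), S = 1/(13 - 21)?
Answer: -41/32 ≈ -1.2813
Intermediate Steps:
S = -⅛ (S = 1/(-8) = -⅛ ≈ -0.12500)
P(a, y) = 7/(-4 + 2*y*(a + y)) (P(a, y) = 7/(-4 + (a + y)*(y + y)) = 7/(-4 + (a + y)*(2*y)) = 7/(-4 + 2*y*(a + y)))
o(T) = -32/41 (o(T) = 7/(2*(-2 + (-⅛)² + 20*(-⅛))) = 7/(2*(-2 + 1/64 - 5/2)) = 7/(2*(-287/64)) = (7/2)*(-64/287) = -32/41)
1/o(-468) = 1/(-32/41) = -41/32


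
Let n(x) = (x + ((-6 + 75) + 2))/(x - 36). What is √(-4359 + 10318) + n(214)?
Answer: 285/178 + √5959 ≈ 78.796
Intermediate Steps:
n(x) = (71 + x)/(-36 + x) (n(x) = (x + (69 + 2))/(-36 + x) = (x + 71)/(-36 + x) = (71 + x)/(-36 + x))
√(-4359 + 10318) + n(214) = √(-4359 + 10318) + (71 + 214)/(-36 + 214) = √5959 + 285/178 = 285/178 + √5959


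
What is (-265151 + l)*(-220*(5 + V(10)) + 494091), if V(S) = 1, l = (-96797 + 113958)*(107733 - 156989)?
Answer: -416661221583957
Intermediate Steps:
l = -845282216 (l = 17161*(-49256) = -845282216)
(-265151 + l)*(-220*(5 + V(10)) + 494091) = (-265151 - 845282216)*(-220*(5 + 1) + 494091) = -845547367*(-220*6 + 494091) = -845547367*(-1320 + 494091) = -845547367*492771 = -416661221583957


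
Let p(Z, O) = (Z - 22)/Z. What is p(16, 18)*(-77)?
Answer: 231/8 ≈ 28.875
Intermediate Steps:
p(Z, O) = (-22 + Z)/Z
p(16, 18)*(-77) = ((-22 + 16)/16)*(-77) = ((1/16)*(-6))*(-77) = -3/8*(-77) = 231/8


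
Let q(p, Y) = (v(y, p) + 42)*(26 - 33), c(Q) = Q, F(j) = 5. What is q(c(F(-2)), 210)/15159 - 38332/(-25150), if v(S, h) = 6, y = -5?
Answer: 95437398/63541475 ≈ 1.5020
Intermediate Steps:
q(p, Y) = -336 (q(p, Y) = (6 + 42)*(26 - 33) = 48*(-7) = -336)
q(c(F(-2)), 210)/15159 - 38332/(-25150) = -336/15159 - 38332/(-25150) = -336*1/15159 - 38332*(-1/25150) = -112/5053 + 19166/12575 = 95437398/63541475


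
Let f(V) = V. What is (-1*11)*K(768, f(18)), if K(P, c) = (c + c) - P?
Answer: 8052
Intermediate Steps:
K(P, c) = -P + 2*c (K(P, c) = 2*c - P = -P + 2*c)
(-1*11)*K(768, f(18)) = (-1*11)*(-1*768 + 2*18) = -11*(-768 + 36) = -11*(-732) = 8052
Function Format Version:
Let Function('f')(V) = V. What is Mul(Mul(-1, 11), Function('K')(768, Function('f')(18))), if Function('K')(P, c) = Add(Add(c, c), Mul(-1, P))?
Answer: 8052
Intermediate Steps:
Function('K')(P, c) = Add(Mul(-1, P), Mul(2, c)) (Function('K')(P, c) = Add(Mul(2, c), Mul(-1, P)) = Add(Mul(-1, P), Mul(2, c)))
Mul(Mul(-1, 11), Function('K')(768, Function('f')(18))) = Mul(Mul(-1, 11), Add(Mul(-1, 768), Mul(2, 18))) = Mul(-11, Add(-768, 36)) = Mul(-11, -732) = 8052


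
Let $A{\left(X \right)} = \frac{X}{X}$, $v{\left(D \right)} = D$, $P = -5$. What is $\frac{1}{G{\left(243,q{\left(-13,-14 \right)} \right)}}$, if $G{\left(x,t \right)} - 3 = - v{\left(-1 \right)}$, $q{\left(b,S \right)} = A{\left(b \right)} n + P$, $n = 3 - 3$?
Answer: $\frac{1}{4} \approx 0.25$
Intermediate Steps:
$n = 0$ ($n = 3 - 3 = 0$)
$A{\left(X \right)} = 1$
$q{\left(b,S \right)} = -5$ ($q{\left(b,S \right)} = 1 \cdot 0 - 5 = 0 - 5 = -5$)
$G{\left(x,t \right)} = 4$ ($G{\left(x,t \right)} = 3 - -1 = 3 + 1 = 4$)
$\frac{1}{G{\left(243,q{\left(-13,-14 \right)} \right)}} = \frac{1}{4}$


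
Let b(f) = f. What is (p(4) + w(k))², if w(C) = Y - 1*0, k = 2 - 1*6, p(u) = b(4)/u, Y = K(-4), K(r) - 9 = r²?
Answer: 676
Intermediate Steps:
K(r) = 9 + r²
Y = 25 (Y = 9 + (-4)² = 9 + 16 = 25)
p(u) = 4/u
k = -4 (k = 2 - 6 = -4)
w(C) = 25 (w(C) = 25 - 1*0 = 25 + 0 = 25)
(p(4) + w(k))² = (4/4 + 25)² = (4*(¼) + 25)² = (1 + 25)² = 26² = 676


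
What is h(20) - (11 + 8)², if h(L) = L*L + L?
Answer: 59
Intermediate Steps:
h(L) = L + L² (h(L) = L² + L = L + L²)
h(20) - (11 + 8)² = 20*(1 + 20) - (11 + 8)² = 20*21 - 1*19² = 420 - 1*361 = 420 - 361 = 59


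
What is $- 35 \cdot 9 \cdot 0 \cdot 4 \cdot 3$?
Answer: $0$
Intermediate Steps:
$- 35 \cdot 9 \cdot 0 \cdot 4 \cdot 3 = \left(-35\right) 0 \cdot 12 = 0 \cdot 12 = 0$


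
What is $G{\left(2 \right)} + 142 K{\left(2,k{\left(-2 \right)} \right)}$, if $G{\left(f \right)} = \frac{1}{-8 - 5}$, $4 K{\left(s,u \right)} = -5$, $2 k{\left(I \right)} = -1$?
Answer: $- \frac{4617}{26} \approx -177.58$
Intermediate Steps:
$k{\left(I \right)} = - \frac{1}{2}$ ($k{\left(I \right)} = \frac{1}{2} \left(-1\right) = - \frac{1}{2}$)
$K{\left(s,u \right)} = - \frac{5}{4}$ ($K{\left(s,u \right)} = \frac{1}{4} \left(-5\right) = - \frac{5}{4}$)
$G{\left(f \right)} = - \frac{1}{13}$ ($G{\left(f \right)} = \frac{1}{-13} = - \frac{1}{13}$)
$G{\left(2 \right)} + 142 K{\left(2,k{\left(-2 \right)} \right)} = - \frac{1}{13} + 142 \left(- \frac{5}{4}\right) = - \frac{1}{13} - \frac{355}{2} = - \frac{4617}{26}$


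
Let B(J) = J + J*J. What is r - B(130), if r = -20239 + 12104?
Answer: -25165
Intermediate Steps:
B(J) = J + J**2
r = -8135
r - B(130) = -8135 - 130*(1 + 130) = -8135 - 130*131 = -8135 - 1*17030 = -8135 - 17030 = -25165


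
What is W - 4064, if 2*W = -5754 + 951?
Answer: -12931/2 ≈ -6465.5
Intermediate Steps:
W = -4803/2 (W = (-5754 + 951)/2 = (½)*(-4803) = -4803/2 ≈ -2401.5)
W - 4064 = -4803/2 - 4064 = -12931/2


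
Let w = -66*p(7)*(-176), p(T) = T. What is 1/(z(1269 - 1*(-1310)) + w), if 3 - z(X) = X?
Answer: 1/78736 ≈ 1.2701e-5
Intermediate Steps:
w = 81312 (w = -66*7*(-176) = -462*(-176) = 81312)
z(X) = 3 - X
1/(z(1269 - 1*(-1310)) + w) = 1/((3 - (1269 - 1*(-1310))) + 81312) = 1/((3 - (1269 + 1310)) + 81312) = 1/((3 - 1*2579) + 81312) = 1/((3 - 2579) + 81312) = 1/(-2576 + 81312) = 1/78736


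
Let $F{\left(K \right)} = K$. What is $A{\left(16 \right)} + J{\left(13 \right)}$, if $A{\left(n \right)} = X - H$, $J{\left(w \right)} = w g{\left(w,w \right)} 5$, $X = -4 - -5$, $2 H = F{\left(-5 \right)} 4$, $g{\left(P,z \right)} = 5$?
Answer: $336$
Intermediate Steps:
$H = -10$ ($H = \frac{\left(-5\right) 4}{2} = \frac{1}{2} \left(-20\right) = -10$)
$X = 1$ ($X = -4 + 5 = 1$)
$J{\left(w \right)} = 25 w$ ($J{\left(w \right)} = w 5 \cdot 5 = 5 w 5 = 25 w$)
$A{\left(n \right)} = 11$ ($A{\left(n \right)} = 1 - -10 = 1 + 10 = 11$)
$A{\left(16 \right)} + J{\left(13 \right)} = 11 + 25 \cdot 13 = 11 + 325 = 336$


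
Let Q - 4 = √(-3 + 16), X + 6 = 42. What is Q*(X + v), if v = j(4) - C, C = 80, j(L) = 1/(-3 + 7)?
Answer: -175 - 175*√13/4 ≈ -332.74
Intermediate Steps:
j(L) = ¼ (j(L) = 1/4 = ¼)
X = 36 (X = -6 + 42 = 36)
v = -319/4 (v = ¼ - 1*80 = ¼ - 80 = -319/4 ≈ -79.750)
Q = 4 + √13 (Q = 4 + √(-3 + 16) = 4 + √13 ≈ 7.6056)
Q*(X + v) = (4 + √13)*(36 - 319/4) = (4 + √13)*(-175/4) = -175 - 175*√13/4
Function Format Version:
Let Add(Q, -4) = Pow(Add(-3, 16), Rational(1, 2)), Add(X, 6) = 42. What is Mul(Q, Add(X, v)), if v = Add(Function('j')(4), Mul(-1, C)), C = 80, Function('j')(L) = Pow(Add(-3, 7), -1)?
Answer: Add(-175, Mul(Rational(-175, 4), Pow(13, Rational(1, 2)))) ≈ -332.74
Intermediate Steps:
Function('j')(L) = Rational(1, 4) (Function('j')(L) = Pow(4, -1) = Rational(1, 4))
X = 36 (X = Add(-6, 42) = 36)
v = Rational(-319, 4) (v = Add(Rational(1, 4), Mul(-1, 80)) = Add(Rational(1, 4), -80) = Rational(-319, 4) ≈ -79.750)
Q = Add(4, Pow(13, Rational(1, 2))) (Q = Add(4, Pow(Add(-3, 16), Rational(1, 2))) = Add(4, Pow(13, Rational(1, 2))) ≈ 7.6056)
Mul(Q, Add(X, v)) = Mul(Add(4, Pow(13, Rational(1, 2))), Add(36, Rational(-319, 4))) = Mul(Add(4, Pow(13, Rational(1, 2))), Rational(-175, 4)) = Add(-175, Mul(Rational(-175, 4), Pow(13, Rational(1, 2))))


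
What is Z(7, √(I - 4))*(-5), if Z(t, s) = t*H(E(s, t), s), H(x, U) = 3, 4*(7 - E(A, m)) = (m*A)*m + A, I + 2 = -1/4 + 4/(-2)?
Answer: -105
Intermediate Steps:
I = -17/4 (I = -2 + (-1/4 + 4/(-2)) = -2 + (-1*¼ + 4*(-½)) = -2 + (-¼ - 2) = -2 - 9/4 = -17/4 ≈ -4.2500)
E(A, m) = 7 - A/4 - A*m²/4 (E(A, m) = 7 - ((m*A)*m + A)/4 = 7 - ((A*m)*m + A)/4 = 7 - (A*m² + A)/4 = 7 - (A + A*m²)/4 = 7 + (-A/4 - A*m²/4) = 7 - A/4 - A*m²/4)
Z(t, s) = 3*t (Z(t, s) = t*3 = 3*t)
Z(7, √(I - 4))*(-5) = (3*7)*(-5) = 21*(-5) = -105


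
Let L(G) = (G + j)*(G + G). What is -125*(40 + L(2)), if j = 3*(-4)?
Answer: 0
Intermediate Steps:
j = -12
L(G) = 2*G*(-12 + G) (L(G) = (G - 12)*(G + G) = (-12 + G)*(2*G) = 2*G*(-12 + G))
-125*(40 + L(2)) = -125*(40 + 2*2*(-12 + 2)) = -125*(40 + 2*2*(-10)) = -125*(40 - 40) = -125*0 = 0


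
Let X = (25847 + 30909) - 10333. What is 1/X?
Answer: 1/46423 ≈ 2.1541e-5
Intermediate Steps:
X = 46423 (X = 56756 - 10333 = 46423)
1/X = 1/46423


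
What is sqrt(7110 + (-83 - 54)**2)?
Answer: sqrt(25879) ≈ 160.87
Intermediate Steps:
sqrt(7110 + (-83 - 54)**2) = sqrt(7110 + (-137)**2) = sqrt(7110 + 18769) = sqrt(25879)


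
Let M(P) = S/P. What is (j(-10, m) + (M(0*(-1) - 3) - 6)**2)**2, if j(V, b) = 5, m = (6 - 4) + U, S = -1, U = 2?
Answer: 111556/81 ≈ 1377.2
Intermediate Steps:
m = 4 (m = (6 - 4) + 2 = 2 + 2 = 4)
M(P) = -1/P
(j(-10, m) + (M(0*(-1) - 3) - 6)**2)**2 = (5 + (-1/(0*(-1) - 3) - 6)**2)**2 = (5 + (-1/(0 - 3) - 6)**2)**2 = (5 + (-1/(-3) - 6)**2)**2 = (5 + (-1*(-1/3) - 6)**2)**2 = (5 + (1/3 - 6)**2)**2 = (5 + (-17/3)**2)**2 = (5 + 289/9)**2 = (334/9)**2 = 111556/81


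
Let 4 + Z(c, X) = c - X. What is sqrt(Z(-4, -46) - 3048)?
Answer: I*sqrt(3010) ≈ 54.863*I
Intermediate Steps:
Z(c, X) = -4 + c - X (Z(c, X) = -4 + (c - X) = -4 + c - X)
sqrt(Z(-4, -46) - 3048) = sqrt((-4 - 4 - 1*(-46)) - 3048) = sqrt((-4 - 4 + 46) - 3048) = sqrt(38 - 3048) = sqrt(-3010) = I*sqrt(3010)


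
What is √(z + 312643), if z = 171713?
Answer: 2*√121089 ≈ 695.96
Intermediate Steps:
√(z + 312643) = √(171713 + 312643) = √484356 = 2*√121089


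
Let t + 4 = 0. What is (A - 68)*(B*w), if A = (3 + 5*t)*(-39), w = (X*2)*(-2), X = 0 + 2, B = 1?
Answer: -4760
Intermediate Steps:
t = -4 (t = -4 + 0 = -4)
X = 2
w = -8 (w = (2*2)*(-2) = 4*(-2) = -8)
A = 663 (A = (3 + 5*(-4))*(-39) = (3 - 20)*(-39) = -17*(-39) = 663)
(A - 68)*(B*w) = (663 - 68)*(1*(-8)) = 595*(-8) = -4760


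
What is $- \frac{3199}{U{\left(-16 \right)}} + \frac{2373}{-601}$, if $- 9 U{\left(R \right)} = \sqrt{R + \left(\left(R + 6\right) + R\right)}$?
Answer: $- \frac{2373}{601} - \frac{1371 i \sqrt{42}}{2} \approx -3.9484 - 4442.5 i$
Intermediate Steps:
$U{\left(R \right)} = - \frac{\sqrt{6 + 3 R}}{9}$ ($U{\left(R \right)} = - \frac{\sqrt{R + \left(\left(R + 6\right) + R\right)}}{9} = - \frac{\sqrt{R + \left(\left(6 + R\right) + R\right)}}{9} = - \frac{\sqrt{R + \left(6 + 2 R\right)}}{9} = - \frac{\sqrt{6 + 3 R}}{9}$)
$- \frac{3199}{U{\left(-16 \right)}} + \frac{2373}{-601} = - \frac{3199}{\left(- \frac{1}{9}\right) \sqrt{6 + 3 \left(-16\right)}} + \frac{2373}{-601} = - \frac{3199}{\left(- \frac{1}{9}\right) \sqrt{6 - 48}} + 2373 \left(- \frac{1}{601}\right) = - \frac{3199}{\left(- \frac{1}{9}\right) \sqrt{-42}} - \frac{2373}{601} = - \frac{3199}{\left(- \frac{1}{9}\right) i \sqrt{42}} - \frac{2373}{601} = - 3199 \frac{3 i \sqrt{42}}{14} - \frac{2373}{601} = - \frac{1371 i \sqrt{42}}{2} - \frac{2373}{601} = - \frac{2373}{601} - \frac{1371 i \sqrt{42}}{2}$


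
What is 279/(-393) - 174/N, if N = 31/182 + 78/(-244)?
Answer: 126452397/108599 ≈ 1164.4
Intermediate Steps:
N = -829/5551 (N = 31*(1/182) + 78*(-1/244) = 31/182 - 39/122 = -829/5551 ≈ -0.14934)
279/(-393) - 174/N = 279/(-393) - 174/(-829/5551) = 279*(-1/393) - 174*(-5551/829) = -93/131 + 965874/829 = 126452397/108599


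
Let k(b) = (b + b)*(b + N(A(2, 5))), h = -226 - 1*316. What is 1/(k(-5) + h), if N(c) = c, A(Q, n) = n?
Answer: -1/542 ≈ -0.0018450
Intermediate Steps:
h = -542 (h = -226 - 316 = -542)
k(b) = 2*b*(5 + b) (k(b) = (b + b)*(b + 5) = (2*b)*(5 + b) = 2*b*(5 + b))
1/(k(-5) + h) = 1/(2*(-5)*(5 - 5) - 542) = 1/(2*(-5)*0 - 542) = 1/(0 - 542) = 1/(-542) = -1/542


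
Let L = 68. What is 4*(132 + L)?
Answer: 800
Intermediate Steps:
4*(132 + L) = 4*(132 + 68) = 4*200 = 800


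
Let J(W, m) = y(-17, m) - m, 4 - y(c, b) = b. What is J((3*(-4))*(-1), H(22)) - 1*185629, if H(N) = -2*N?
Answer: -185537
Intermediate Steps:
y(c, b) = 4 - b
J(W, m) = 4 - 2*m (J(W, m) = (4 - m) - m = 4 - 2*m)
J((3*(-4))*(-1), H(22)) - 1*185629 = (4 - (-4)*22) - 1*185629 = (4 - 2*(-44)) - 185629 = (4 + 88) - 185629 = 92 - 185629 = -185537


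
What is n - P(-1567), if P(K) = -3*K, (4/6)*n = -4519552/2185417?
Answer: -10280424645/2185417 ≈ -4704.1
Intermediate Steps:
n = -6779328/2185417 (n = 3*(-4519552/2185417)/2 = 3*(-4519552*1/2185417)/2 = (3/2)*(-4519552/2185417) = -6779328/2185417 ≈ -3.1021)
n - P(-1567) = -6779328/2185417 - (-3)*(-1567) = -6779328/2185417 - 1*4701 = -6779328/2185417 - 4701 = -10280424645/2185417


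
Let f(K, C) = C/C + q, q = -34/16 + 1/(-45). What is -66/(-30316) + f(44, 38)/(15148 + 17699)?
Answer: 17452823/8147369880 ≈ 0.0021421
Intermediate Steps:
q = -773/360 (q = -34*1/16 + 1*(-1/45) = -17/8 - 1/45 = -773/360 ≈ -2.1472)
f(K, C) = -413/360 (f(K, C) = C/C - 773/360 = 1 - 773/360 = -413/360)
-66/(-30316) + f(44, 38)/(15148 + 17699) = -66/(-30316) - 413/(360*(15148 + 17699)) = -66*(-1/30316) - 413/360/32847 = 3/1378 - 413/360*1/32847 = 3/1378 - 413/11824920 = 17452823/8147369880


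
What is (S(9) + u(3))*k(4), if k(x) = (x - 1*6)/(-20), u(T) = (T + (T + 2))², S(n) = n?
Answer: 73/10 ≈ 7.3000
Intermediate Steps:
u(T) = (2 + 2*T)² (u(T) = (T + (2 + T))² = (2 + 2*T)²)
k(x) = 3/10 - x/20 (k(x) = (x - 6)*(-1/20) = (-6 + x)*(-1/20) = 3/10 - x/20)
(S(9) + u(3))*k(4) = (9 + 4*(1 + 3)²)*(3/10 - 1/20*4) = (9 + 4*4²)*(3/10 - ⅕) = (9 + 4*16)*(⅒) = (9 + 64)*(⅒) = 73*(⅒) = 73/10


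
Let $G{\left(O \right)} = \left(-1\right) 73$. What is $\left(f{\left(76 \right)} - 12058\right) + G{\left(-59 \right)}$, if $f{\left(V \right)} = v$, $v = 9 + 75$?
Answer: $-12047$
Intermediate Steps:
$G{\left(O \right)} = -73$
$v = 84$
$f{\left(V \right)} = 84$
$\left(f{\left(76 \right)} - 12058\right) + G{\left(-59 \right)} = \left(84 - 12058\right) - 73 = -11974 - 73 = -12047$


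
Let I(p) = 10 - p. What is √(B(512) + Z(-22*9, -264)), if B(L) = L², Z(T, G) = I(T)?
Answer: 4*√16397 ≈ 512.20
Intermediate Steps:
Z(T, G) = 10 - T
√(B(512) + Z(-22*9, -264)) = √(512² + (10 - (-22)*9)) = √(262144 + (10 - 1*(-198))) = √(262144 + (10 + 198)) = √(262144 + 208) = √262352 = 4*√16397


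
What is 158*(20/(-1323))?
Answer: -3160/1323 ≈ -2.3885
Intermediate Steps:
158*(20/(-1323)) = 158*(20*(-1/1323)) = 158*(-20/1323) = -3160/1323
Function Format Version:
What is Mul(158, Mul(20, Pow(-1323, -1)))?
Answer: Rational(-3160, 1323) ≈ -2.3885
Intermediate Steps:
Mul(158, Mul(20, Pow(-1323, -1))) = Mul(158, Mul(20, Rational(-1, 1323))) = Mul(158, Rational(-20, 1323)) = Rational(-3160, 1323)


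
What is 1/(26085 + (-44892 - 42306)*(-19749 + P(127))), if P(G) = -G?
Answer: 1/1733173533 ≈ 5.7698e-10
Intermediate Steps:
1/(26085 + (-44892 - 42306)*(-19749 + P(127))) = 1/(26085 + (-44892 - 42306)*(-19749 - 1*127)) = 1/(26085 - 87198*(-19749 - 127)) = 1/(26085 - 87198*(-19876)) = 1/(26085 + 1733147448) = 1/1733173533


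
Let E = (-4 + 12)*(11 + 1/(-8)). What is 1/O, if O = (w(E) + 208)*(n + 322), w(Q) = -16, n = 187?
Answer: 1/97728 ≈ 1.0232e-5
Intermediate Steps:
E = 87 (E = 8*(11 - ⅛) = 8*(87/8) = 87)
O = 97728 (O = (-16 + 208)*(187 + 322) = 192*509 = 97728)
1/O = 1/97728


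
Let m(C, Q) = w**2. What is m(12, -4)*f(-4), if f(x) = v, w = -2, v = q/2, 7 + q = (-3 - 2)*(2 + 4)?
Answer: -74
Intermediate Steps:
q = -37 (q = -7 + (-3 - 2)*(2 + 4) = -7 - 5*6 = -7 - 30 = -37)
v = -37/2 ≈ -18.500
f(x) = -37/2
m(C, Q) = 4 (m(C, Q) = (-2)**2 = 4)
m(12, -4)*f(-4) = 4*(-37/2) = -74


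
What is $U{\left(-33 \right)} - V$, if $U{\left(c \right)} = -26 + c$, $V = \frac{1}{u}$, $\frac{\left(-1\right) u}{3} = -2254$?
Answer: $- \frac{398959}{6762} \approx -59.0$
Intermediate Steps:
$u = 6762$ ($u = \left(-3\right) \left(-2254\right) = 6762$)
$V = \frac{1}{6762} \approx 0.00014789$
$U{\left(-33 \right)} - V = \left(-26 - 33\right) - \frac{1}{6762} = -59 - \frac{1}{6762} = - \frac{398959}{6762}$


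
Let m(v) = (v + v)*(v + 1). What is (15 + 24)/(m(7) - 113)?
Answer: -39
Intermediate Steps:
m(v) = 2*v*(1 + v) (m(v) = (2*v)*(1 + v) = 2*v*(1 + v))
(15 + 24)/(m(7) - 113) = (15 + 24)/(2*7*(1 + 7) - 113) = 39/(2*7*8 - 113) = 39/(112 - 113) = 39/(-1) = 39*(-1) = -39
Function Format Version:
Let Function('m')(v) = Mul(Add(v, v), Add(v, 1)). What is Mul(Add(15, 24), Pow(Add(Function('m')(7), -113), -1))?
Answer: -39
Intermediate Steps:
Function('m')(v) = Mul(2, v, Add(1, v)) (Function('m')(v) = Mul(Mul(2, v), Add(1, v)) = Mul(2, v, Add(1, v)))
Mul(Add(15, 24), Pow(Add(Function('m')(7), -113), -1)) = Mul(Add(15, 24), Pow(Add(Mul(2, 7, Add(1, 7)), -113), -1)) = Mul(39, Pow(Add(Mul(2, 7, 8), -113), -1)) = Mul(39, Pow(Add(112, -113), -1)) = Mul(39, Pow(-1, -1)) = Mul(39, -1) = -39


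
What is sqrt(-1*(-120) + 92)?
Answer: 2*sqrt(53) ≈ 14.560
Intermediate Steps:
sqrt(-1*(-120) + 92) = sqrt(120 + 92) = sqrt(212) = 2*sqrt(53)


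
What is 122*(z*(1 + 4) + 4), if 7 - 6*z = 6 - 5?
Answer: 1098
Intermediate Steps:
z = 1 (z = 7/6 - (6 - 5)/6 = 7/6 - ⅙*1 = 7/6 - ⅙ = 1)
122*(z*(1 + 4) + 4) = 122*(1*(1 + 4) + 4) = 122*(1*5 + 4) = 122*(5 + 4) = 122*9 = 1098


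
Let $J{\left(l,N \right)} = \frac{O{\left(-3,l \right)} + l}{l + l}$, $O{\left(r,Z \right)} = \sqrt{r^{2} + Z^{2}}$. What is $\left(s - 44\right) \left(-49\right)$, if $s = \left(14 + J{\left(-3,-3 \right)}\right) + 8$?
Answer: $\frac{2107}{2} + \frac{49 \sqrt{2}}{2} \approx 1088.1$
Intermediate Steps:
$O{\left(r,Z \right)} = \sqrt{Z^{2} + r^{2}}$
$J{\left(l,N \right)} = \frac{l + \sqrt{9 + l^{2}}}{2 l}$ ($J{\left(l,N \right)} = \frac{\sqrt{l^{2} + \left(-3\right)^{2}} + l}{l + l} = \frac{\sqrt{l^{2} + 9} + l}{2 l} = \left(\sqrt{9 + l^{2}} + l\right) \frac{1}{2 l} = \left(l + \sqrt{9 + l^{2}}\right) \frac{1}{2 l} = \frac{l + \sqrt{9 + l^{2}}}{2 l}$)
$s = \frac{45}{2} - \frac{\sqrt{2}}{2}$ ($s = \left(14 + \frac{-3 + \sqrt{9 + \left(-3\right)^{2}}}{2 \left(-3\right)}\right) + 8 = \left(14 + \frac{1}{2} \left(- \frac{1}{3}\right) \left(-3 + \sqrt{9 + 9}\right)\right) + 8 = \left(14 + \frac{1}{2} \left(- \frac{1}{3}\right) \left(-3 + \sqrt{18}\right)\right) + 8 = \left(14 + \frac{1}{2} \left(- \frac{1}{3}\right) \left(-3 + 3 \sqrt{2}\right)\right) + 8 = \left(14 + \left(\frac{1}{2} - \frac{\sqrt{2}}{2}\right)\right) + 8 = \left(\frac{29}{2} - \frac{\sqrt{2}}{2}\right) + 8 = \frac{45}{2} - \frac{\sqrt{2}}{2} \approx 21.793$)
$\left(s - 44\right) \left(-49\right) = \left(\left(\frac{45}{2} - \frac{\sqrt{2}}{2}\right) - 44\right) \left(-49\right) = \left(- \frac{43}{2} - \frac{\sqrt{2}}{2}\right) \left(-49\right) = \frac{2107}{2} + \frac{49 \sqrt{2}}{2}$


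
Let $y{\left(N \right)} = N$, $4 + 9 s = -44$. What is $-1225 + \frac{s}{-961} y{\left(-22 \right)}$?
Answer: $- \frac{3532027}{2883} \approx -1225.1$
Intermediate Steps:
$s = - \frac{16}{3}$ ($s = - \frac{4}{9} + \frac{1}{9} \left(-44\right) = - \frac{4}{9} - \frac{44}{9} = - \frac{16}{3} \approx -5.3333$)
$-1225 + \frac{s}{-961} y{\left(-22 \right)} = -1225 + - \frac{16}{3 \left(-961\right)} \left(-22\right) = -1225 + \left(- \frac{16}{3}\right) \left(- \frac{1}{961}\right) \left(-22\right) = -1225 + \frac{16}{2883} \left(-22\right) = -1225 - \frac{352}{2883} = - \frac{3532027}{2883}$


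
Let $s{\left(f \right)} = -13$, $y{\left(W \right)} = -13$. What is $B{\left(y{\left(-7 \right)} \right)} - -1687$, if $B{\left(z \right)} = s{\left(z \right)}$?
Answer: $1674$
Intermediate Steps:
$B{\left(z \right)} = -13$
$B{\left(y{\left(-7 \right)} \right)} - -1687 = -13 - -1687 = -13 + 1687 = 1674$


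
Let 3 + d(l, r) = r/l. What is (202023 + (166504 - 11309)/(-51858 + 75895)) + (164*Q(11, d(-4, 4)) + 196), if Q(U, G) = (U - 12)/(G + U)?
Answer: 34022311018/168259 ≈ 2.0220e+5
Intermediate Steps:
d(l, r) = -3 + r/l
Q(U, G) = (-12 + U)/(G + U)
(202023 + (166504 - 11309)/(-51858 + 75895)) + (164*Q(11, d(-4, 4)) + 196) = (202023 + (166504 - 11309)/(-51858 + 75895)) + (164*((-12 + 11)/((-3 + 4/(-4)) + 11)) + 196) = (202023 + 155195/24037) + (164*(-1/((-3 + 4*(-¼)) + 11)) + 196) = (202023 + 155195*(1/24037)) + (164*(-1/((-3 - 1) + 11)) + 196) = (202023 + 155195/24037) + (164*(-1/(-4 + 11)) + 196) = 4856182046/24037 + (164*(-1/7) + 196) = 4856182046/24037 + (164*((⅐)*(-1)) + 196) = 4856182046/24037 + (164*(-⅐) + 196) = 4856182046/24037 + (-164/7 + 196) = 4856182046/24037 + 1208/7 = 34022311018/168259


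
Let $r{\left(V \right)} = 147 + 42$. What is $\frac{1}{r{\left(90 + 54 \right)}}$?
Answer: $\frac{1}{189} \approx 0.005291$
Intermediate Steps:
$r{\left(V \right)} = 189$
$\frac{1}{r{\left(90 + 54 \right)}} = \frac{1}{189}$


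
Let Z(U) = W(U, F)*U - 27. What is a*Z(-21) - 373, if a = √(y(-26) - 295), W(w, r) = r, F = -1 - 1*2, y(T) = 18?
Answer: -373 + 36*I*√277 ≈ -373.0 + 599.16*I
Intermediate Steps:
F = -3 (F = -1 - 2 = -3)
a = I*√277 (a = √(18 - 295) = √(-277) = I*√277 ≈ 16.643*I)
Z(U) = -27 - 3*U (Z(U) = -3*U - 27 = -27 - 3*U)
a*Z(-21) - 373 = (I*√277)*(-27 - 3*(-21)) - 373 = (I*√277)*(-27 + 63) - 373 = (I*√277)*36 - 373 = 36*I*√277 - 373 = -373 + 36*I*√277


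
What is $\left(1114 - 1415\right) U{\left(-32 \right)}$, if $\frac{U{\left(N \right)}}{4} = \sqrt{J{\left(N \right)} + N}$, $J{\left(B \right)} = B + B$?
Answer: $- 4816 i \sqrt{6} \approx - 11797.0 i$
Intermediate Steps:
$J{\left(B \right)} = 2 B$
$U{\left(N \right)} = 4 \sqrt{3} \sqrt{N}$ ($U{\left(N \right)} = 4 \sqrt{2 N + N} = 4 \sqrt{3 N} = 4 \sqrt{3} \sqrt{N}$)
$\left(1114 - 1415\right) U{\left(-32 \right)} = \left(1114 - 1415\right) 4 \sqrt{3} \sqrt{-32} = - 301 \cdot 4 \sqrt{3} \cdot 4 i \sqrt{2} = - 301 \cdot 16 i \sqrt{6} = - 4816 i \sqrt{6}$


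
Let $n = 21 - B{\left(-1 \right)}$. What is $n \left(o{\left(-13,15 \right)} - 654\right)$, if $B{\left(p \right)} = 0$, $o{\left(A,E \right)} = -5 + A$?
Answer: $-14112$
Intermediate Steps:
$n = 21$ ($n = 21 - 0 = 21 + 0 = 21$)
$n \left(o{\left(-13,15 \right)} - 654\right) = 21 \left(\left(-5 - 13\right) - 654\right) = 21 \left(-18 - 654\right) = 21 \left(-672\right) = -14112$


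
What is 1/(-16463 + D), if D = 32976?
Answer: 1/16513 ≈ 6.0558e-5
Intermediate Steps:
1/(-16463 + D) = 1/(-16463 + 32976) = 1/16513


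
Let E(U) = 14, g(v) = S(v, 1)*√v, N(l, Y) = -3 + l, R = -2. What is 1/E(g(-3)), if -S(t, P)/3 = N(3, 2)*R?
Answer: 1/14 ≈ 0.071429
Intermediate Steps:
S(t, P) = 0 (S(t, P) = -3*(-3 + 3)*(-2) = -0*(-2) = -3*0 = 0)
g(v) = 0 (g(v) = 0*√v = 0)
1/E(g(-3)) = 1/14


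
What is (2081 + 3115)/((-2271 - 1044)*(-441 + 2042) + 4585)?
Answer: -2598/2651365 ≈ -0.00097987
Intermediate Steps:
(2081 + 3115)/((-2271 - 1044)*(-441 + 2042) + 4585) = 5196/(-3315*1601 + 4585) = 5196/(-5307315 + 4585) = 5196/(-5302730) = 5196*(-1/5302730) = -2598/2651365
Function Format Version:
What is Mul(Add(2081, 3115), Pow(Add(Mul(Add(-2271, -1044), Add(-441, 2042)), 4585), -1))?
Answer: Rational(-2598, 2651365) ≈ -0.00097987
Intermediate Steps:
Mul(Add(2081, 3115), Pow(Add(Mul(Add(-2271, -1044), Add(-441, 2042)), 4585), -1)) = Mul(5196, Pow(Add(Mul(-3315, 1601), 4585), -1)) = Mul(5196, Pow(Add(-5307315, 4585), -1)) = Mul(5196, Pow(-5302730, -1)) = Mul(5196, Rational(-1, 5302730)) = Rational(-2598, 2651365)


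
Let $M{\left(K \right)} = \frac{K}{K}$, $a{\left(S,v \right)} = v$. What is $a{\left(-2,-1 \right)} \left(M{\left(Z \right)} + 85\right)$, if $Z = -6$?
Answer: $-86$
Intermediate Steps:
$M{\left(K \right)} = 1$
$a{\left(-2,-1 \right)} \left(M{\left(Z \right)} + 85\right) = - (1 + 85) = \left(-1\right) 86 = -86$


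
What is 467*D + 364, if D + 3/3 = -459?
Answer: -214456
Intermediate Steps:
D = -460 (D = -1 - 459 = -460)
467*D + 364 = 467*(-460) + 364 = -214820 + 364 = -214456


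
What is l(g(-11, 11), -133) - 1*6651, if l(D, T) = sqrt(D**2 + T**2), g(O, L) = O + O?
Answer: -6651 + sqrt(18173) ≈ -6516.2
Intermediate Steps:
g(O, L) = 2*O
l(g(-11, 11), -133) - 1*6651 = sqrt((2*(-11))**2 + (-133)**2) - 1*6651 = sqrt((-22)**2 + 17689) - 6651 = sqrt(484 + 17689) - 6651 = sqrt(18173) - 6651 = -6651 + sqrt(18173)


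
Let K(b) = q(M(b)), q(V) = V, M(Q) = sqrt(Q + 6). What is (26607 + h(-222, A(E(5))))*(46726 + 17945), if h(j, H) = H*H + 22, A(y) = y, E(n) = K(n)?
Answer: 1722835440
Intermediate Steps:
M(Q) = sqrt(6 + Q)
K(b) = sqrt(6 + b)
E(n) = sqrt(6 + n)
h(j, H) = 22 + H**2 (h(j, H) = H**2 + 22 = 22 + H**2)
(26607 + h(-222, A(E(5))))*(46726 + 17945) = (26607 + (22 + (sqrt(6 + 5))**2))*(46726 + 17945) = (26607 + (22 + (sqrt(11))**2))*64671 = (26607 + (22 + 11))*64671 = (26607 + 33)*64671 = 26640*64671 = 1722835440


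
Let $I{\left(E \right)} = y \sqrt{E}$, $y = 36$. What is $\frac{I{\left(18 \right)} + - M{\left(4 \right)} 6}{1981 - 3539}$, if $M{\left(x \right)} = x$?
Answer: $\frac{12}{779} - \frac{54 \sqrt{2}}{779} \approx -0.082628$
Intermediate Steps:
$I{\left(E \right)} = 36 \sqrt{E}$
$\frac{I{\left(18 \right)} + - M{\left(4 \right)} 6}{1981 - 3539} = \frac{36 \sqrt{18} + \left(-1\right) 4 \cdot 6}{1981 - 3539} = \frac{36 \cdot 3 \sqrt{2} - 24}{-1558} = \left(108 \sqrt{2} - 24\right) \left(- \frac{1}{1558}\right) = \left(-24 + 108 \sqrt{2}\right) \left(- \frac{1}{1558}\right) = \frac{12}{779} - \frac{54 \sqrt{2}}{779}$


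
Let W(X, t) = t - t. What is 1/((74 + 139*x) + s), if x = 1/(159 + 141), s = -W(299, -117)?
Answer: 300/22339 ≈ 0.013429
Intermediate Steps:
W(X, t) = 0
s = 0 (s = -1*0 = 0)
x = 1/300 ≈ 0.0033333
1/((74 + 139*x) + s) = 1/((74 + 139*(1/300)) + 0) = 1/((74 + 139/300) + 0) = 1/(22339/300 + 0) = 1/(22339/300) = 300/22339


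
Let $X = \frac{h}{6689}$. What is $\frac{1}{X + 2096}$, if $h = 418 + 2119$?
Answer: $\frac{6689}{14022681} \approx 0.00047701$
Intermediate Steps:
$h = 2537$
$X = \frac{2537}{6689} \approx 0.37928$
$\frac{1}{X + 2096} = \frac{1}{\frac{2537}{6689} + 2096} = \frac{1}{\frac{14022681}{6689}} = \frac{6689}{14022681}$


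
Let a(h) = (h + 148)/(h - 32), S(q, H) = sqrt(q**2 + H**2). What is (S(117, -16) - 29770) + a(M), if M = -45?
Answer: -2292393/77 + sqrt(13945) ≈ -29653.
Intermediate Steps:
S(q, H) = sqrt(H**2 + q**2)
a(h) = (148 + h)/(-32 + h)
(S(117, -16) - 29770) + a(M) = (sqrt((-16)**2 + 117**2) - 29770) + (148 - 45)/(-32 - 45) = (sqrt(256 + 13689) - 29770) + 103/(-77) = (sqrt(13945) - 29770) - 1/77*103 = (-29770 + sqrt(13945)) - 103/77 = -2292393/77 + sqrt(13945)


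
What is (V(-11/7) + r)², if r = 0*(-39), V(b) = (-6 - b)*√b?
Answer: -10571/343 ≈ -30.819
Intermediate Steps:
V(b) = √b*(-6 - b)
r = 0
(V(-11/7) + r)² = (√(-11/7)*(-6 - (-11)/7) + 0)² = (√(-11*⅐)*(-6 - (-11)/7) + 0)² = (√(-11/7)*(-6 - 1*(-11/7)) + 0)² = ((I*√77/7)*(-6 + 11/7) + 0)² = ((I*√77/7)*(-31/7) + 0)² = (-31*I*√77/49 + 0)² = (-31*I*√77/49)² = -10571/343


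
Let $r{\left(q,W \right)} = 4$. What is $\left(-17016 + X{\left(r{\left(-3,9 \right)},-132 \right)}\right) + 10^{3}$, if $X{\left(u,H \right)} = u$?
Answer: $-16012$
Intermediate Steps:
$\left(-17016 + X{\left(r{\left(-3,9 \right)},-132 \right)}\right) + 10^{3} = \left(-17016 + 4\right) + 10^{3} = -17012 + 1000 = -16012$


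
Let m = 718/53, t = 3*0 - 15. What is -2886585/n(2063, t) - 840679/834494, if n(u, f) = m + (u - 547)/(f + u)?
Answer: -578465045874929/2863148914 ≈ -2.0204e+5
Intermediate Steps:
t = -15 (t = 0 - 15 = -15)
m = 718/53 (m = 718*(1/53) = 718/53 ≈ 13.547)
n(u, f) = 718/53 + (-547 + u)/(f + u) (n(u, f) = 718/53 + (u - 547)/(f + u) = 718/53 + (-547 + u)/(f + u))
-2886585/n(2063, t) - 840679/834494 = -2886585*53*(-15 + 2063)/(-28991 + 718*(-15) + 771*2063) - 840679/834494 = -2886585*108544/(-28991 - 10770 + 1590573) - 840679*1/834494 = -2886585/((1/53)*(1/2048)*1550812) - 840679/834494 = -2886585/387703/27136 - 840679/834494 = -2886585*27136/387703 - 840679/834494 = -693189120/3431 - 840679/834494 = -578465045874929/2863148914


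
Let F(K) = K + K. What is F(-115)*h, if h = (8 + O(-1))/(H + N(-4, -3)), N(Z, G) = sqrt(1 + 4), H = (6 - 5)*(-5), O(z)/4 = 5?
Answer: 1610 + 322*sqrt(5) ≈ 2330.0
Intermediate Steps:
O(z) = 20 (O(z) = 4*5 = 20)
F(K) = 2*K
H = -5 (H = 1*(-5) = -5)
N(Z, G) = sqrt(5)
h = 28/(-5 + sqrt(5)) (h = (8 + 20)/(-5 + sqrt(5)) = 28/(-5 + sqrt(5)) ≈ -10.130)
F(-115)*h = (2*(-115))*(-7 - 7*sqrt(5)/5) = -230*(-7 - 7*sqrt(5)/5) = 1610 + 322*sqrt(5)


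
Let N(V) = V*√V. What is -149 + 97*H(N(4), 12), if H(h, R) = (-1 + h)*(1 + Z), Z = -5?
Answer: -2865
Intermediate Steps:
N(V) = V^(3/2)
H(h, R) = 4 - 4*h (H(h, R) = (-1 + h)*(1 - 5) = (-1 + h)*(-4) = 4 - 4*h)
-149 + 97*H(N(4), 12) = -149 + 97*(4 - 4*4^(3/2)) = -149 + 97*(4 - 4*8) = -149 + 97*(4 - 32) = -149 + 97*(-28) = -149 - 2716 = -2865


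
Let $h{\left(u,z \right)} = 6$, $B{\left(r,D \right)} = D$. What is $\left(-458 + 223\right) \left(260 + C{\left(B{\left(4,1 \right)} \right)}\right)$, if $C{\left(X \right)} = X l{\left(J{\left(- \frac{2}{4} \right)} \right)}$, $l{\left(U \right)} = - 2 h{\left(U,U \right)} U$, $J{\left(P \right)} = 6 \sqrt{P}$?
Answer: $-61100 + 8460 i \sqrt{2} \approx -61100.0 + 11964.0 i$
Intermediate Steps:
$l{\left(U \right)} = - 12 U$ ($l{\left(U \right)} = \left(-2\right) 6 U = - 12 U$)
$C{\left(X \right)} = - 36 i X \sqrt{2}$ ($C{\left(X \right)} = X \left(- 12 \cdot 6 \sqrt{- \frac{2}{4}}\right) = X \left(- 12 \cdot 6 \sqrt{\left(-2\right) \frac{1}{4}}\right) = X \left(- 12 \cdot 6 \sqrt{- \frac{1}{2}}\right) = X \left(- 12 \cdot 6 \frac{i \sqrt{2}}{2}\right) = X \left(- 12 \cdot 3 i \sqrt{2}\right) = X \left(- 36 i \sqrt{2}\right) = - 36 i X \sqrt{2}$)
$\left(-458 + 223\right) \left(260 + C{\left(B{\left(4,1 \right)} \right)}\right) = \left(-458 + 223\right) \left(260 - 36 i 1 \sqrt{2}\right) = - 235 \left(260 - 36 i \sqrt{2}\right) = -61100 + 8460 i \sqrt{2}$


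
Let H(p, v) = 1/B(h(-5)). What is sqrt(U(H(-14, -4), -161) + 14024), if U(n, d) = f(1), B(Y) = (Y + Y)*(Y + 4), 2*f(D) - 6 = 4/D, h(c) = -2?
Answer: sqrt(14029) ≈ 118.44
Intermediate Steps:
f(D) = 3 + 2/D (f(D) = 3 + (4/D)/2 = 3 + 2/D)
B(Y) = 2*Y*(4 + Y) (B(Y) = (2*Y)*(4 + Y) = 2*Y*(4 + Y))
H(p, v) = -1/8 (H(p, v) = 1/(2*(-2)*(4 - 2)) = 1/(2*(-2)*2) = 1/(-8) = -1/8)
U(n, d) = 5 (U(n, d) = 3 + 2/1 = 3 + 2*1 = 3 + 2 = 5)
sqrt(U(H(-14, -4), -161) + 14024) = sqrt(5 + 14024) = sqrt(14029)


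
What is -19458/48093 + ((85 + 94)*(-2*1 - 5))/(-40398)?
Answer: -10518895/28157406 ≈ -0.37357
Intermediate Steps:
-19458/48093 + ((85 + 94)*(-2*1 - 5))/(-40398) = -19458*1/48093 + (179*(-2 - 5))*(-1/40398) = -282/697 + (179*(-7))*(-1/40398) = -282/697 - 1253*(-1/40398) = -282/697 + 1253/40398 = -10518895/28157406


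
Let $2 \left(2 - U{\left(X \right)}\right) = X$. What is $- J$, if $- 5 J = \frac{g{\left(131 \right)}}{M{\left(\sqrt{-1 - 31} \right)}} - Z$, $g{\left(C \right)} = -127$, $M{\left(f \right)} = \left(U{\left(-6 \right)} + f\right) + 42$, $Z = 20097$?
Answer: $\frac{2 \left(- 40194 \sqrt{2} + 472343 i\right)}{5 \left(- 47 i + 4 \sqrt{2}\right)} \approx -4019.9 + 0.064116 i$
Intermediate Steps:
$U{\left(X \right)} = 2 - \frac{X}{2}$
$M{\left(f \right)} = 47 + f$ ($M{\left(f \right)} = \left(\left(2 - -3\right) + f\right) + 42 = \left(\left(2 + 3\right) + f\right) + 42 = \left(5 + f\right) + 42 = 47 + f$)
$J = \frac{20097}{5} + \frac{127}{5 \left(47 + 4 i \sqrt{2}\right)}$ ($J = - \frac{- \frac{127}{47 + \sqrt{-1 - 31}} - 20097}{5} = - \frac{- \frac{127}{47 + \sqrt{-32}} - 20097}{5} = - \frac{- \frac{127}{47 + 4 i \sqrt{2}} - 20097}{5} = - \frac{-20097 - \frac{127}{47 + 4 i \sqrt{2}}}{5} = \frac{20097}{5} + \frac{127}{5 \left(47 + 4 i \sqrt{2}\right)} \approx 4019.9 - 0.064116 i$)
$- J = - (\frac{45043346}{11205} - \frac{508 i \sqrt{2}}{11205}) = - \frac{45043346}{11205} + \frac{508 i \sqrt{2}}{11205}$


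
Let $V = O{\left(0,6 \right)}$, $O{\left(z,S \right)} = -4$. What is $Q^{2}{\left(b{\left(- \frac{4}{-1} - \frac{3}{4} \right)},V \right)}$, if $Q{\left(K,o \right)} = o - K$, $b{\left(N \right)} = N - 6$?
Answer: $\frac{25}{16} \approx 1.5625$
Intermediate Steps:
$V = -4$
$b{\left(N \right)} = -6 + N$ ($b{\left(N \right)} = N - 6 = -6 + N$)
$Q^{2}{\left(b{\left(- \frac{4}{-1} - \frac{3}{4} \right)},V \right)} = \left(-4 - \left(-6 - \left(-4 + \frac{3}{4}\right)\right)\right)^{2} = \left(-4 - \left(-6 - - \frac{13}{4}\right)\right)^{2} = \left(-4 - \left(-6 + \left(4 - \frac{3}{4}\right)\right)\right)^{2} = \left(-4 - \left(-6 + \frac{13}{4}\right)\right)^{2} = \left(-4 - - \frac{11}{4}\right)^{2} = \left(-4 + \frac{11}{4}\right)^{2} = \left(- \frac{5}{4}\right)^{2} = \frac{25}{16}$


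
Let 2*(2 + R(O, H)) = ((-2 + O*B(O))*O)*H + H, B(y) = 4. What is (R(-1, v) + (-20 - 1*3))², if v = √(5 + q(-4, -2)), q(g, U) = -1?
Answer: 324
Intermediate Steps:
v = 2 (v = √(5 - 1) = √4 = 2)
R(O, H) = -2 + H/2 + H*O*(-2 + 4*O)/2 (R(O, H) = -2 + (((-2 + O*4)*O)*H + H)/2 = -2 + (((-2 + 4*O)*O)*H + H)/2 = -2 + ((O*(-2 + 4*O))*H + H)/2 = -2 + (H*O*(-2 + 4*O) + H)/2 = -2 + (H + H*O*(-2 + 4*O))/2 = -2 + (H/2 + H*O*(-2 + 4*O)/2) = -2 + H/2 + H*O*(-2 + 4*O)/2)
(R(-1, v) + (-20 - 1*3))² = ((-2 + (½)*2 - 1*2*(-1) + 2*2*(-1)²) + (-20 - 1*3))² = ((-2 + 1 + 2 + 2*2*1) + (-20 - 3))² = ((-2 + 1 + 2 + 4) - 23)² = (5 - 23)² = (-18)² = 324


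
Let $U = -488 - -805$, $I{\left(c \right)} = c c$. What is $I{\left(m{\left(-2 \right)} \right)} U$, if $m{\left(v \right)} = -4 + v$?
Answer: $11412$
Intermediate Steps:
$I{\left(c \right)} = c^{2}$
$U = 317$ ($U = -488 + 805 = 317$)
$I{\left(m{\left(-2 \right)} \right)} U = \left(-4 - 2\right)^{2} \cdot 317 = \left(-6\right)^{2} \cdot 317 = 36 \cdot 317 = 11412$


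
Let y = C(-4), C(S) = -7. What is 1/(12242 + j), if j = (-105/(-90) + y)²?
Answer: 36/441937 ≈ 8.1460e-5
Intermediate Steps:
y = -7
j = 1225/36 (j = (-105/(-90) - 7)² = (-105*(-1/90) - 7)² = (7/6 - 7)² = (-35/6)² = 1225/36 ≈ 34.028)
1/(12242 + j) = 1/(12242 + 1225/36) = 1/(441937/36) = 36/441937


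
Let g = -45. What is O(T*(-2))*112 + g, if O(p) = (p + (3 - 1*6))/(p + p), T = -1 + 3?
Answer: 53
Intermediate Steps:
T = 2
O(p) = (-3 + p)/(2*p) (O(p) = (p + (3 - 6))/((2*p)) = (p - 3)*(1/(2*p)) = (-3 + p)*(1/(2*p)) = (-3 + p)/(2*p))
O(T*(-2))*112 + g = ((-3 + 2*(-2))/(2*((2*(-2)))))*112 - 45 = ((½)*(-3 - 4)/(-4))*112 - 45 = ((½)*(-¼)*(-7))*112 - 45 = (7/8)*112 - 45 = 98 - 45 = 53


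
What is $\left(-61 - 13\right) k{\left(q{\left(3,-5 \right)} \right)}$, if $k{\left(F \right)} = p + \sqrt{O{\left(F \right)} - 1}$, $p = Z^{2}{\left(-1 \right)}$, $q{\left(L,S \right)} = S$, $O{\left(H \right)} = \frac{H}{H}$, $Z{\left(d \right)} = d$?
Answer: $-74$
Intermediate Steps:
$O{\left(H \right)} = 1$
$p = 1$ ($p = \left(-1\right)^{2} = 1$)
$k{\left(F \right)} = 1$ ($k{\left(F \right)} = 1 + \sqrt{1 - 1} = 1 + \sqrt{0} = 1 + 0 = 1$)
$\left(-61 - 13\right) k{\left(q{\left(3,-5 \right)} \right)} = \left(-61 - 13\right) 1 = \left(-74\right) 1 = -74$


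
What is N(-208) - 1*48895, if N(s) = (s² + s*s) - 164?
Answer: 37469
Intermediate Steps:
N(s) = -164 + 2*s² (N(s) = (s² + s²) - 164 = 2*s² - 164 = -164 + 2*s²)
N(-208) - 1*48895 = (-164 + 2*(-208)²) - 1*48895 = (-164 + 2*43264) - 48895 = (-164 + 86528) - 48895 = 86364 - 48895 = 37469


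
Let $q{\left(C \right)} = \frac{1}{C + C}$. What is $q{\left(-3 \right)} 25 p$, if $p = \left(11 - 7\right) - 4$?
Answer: $0$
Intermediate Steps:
$p = 0$ ($p = \left(11 - 7\right) - 4 = 4 - 4 = 0$)
$q{\left(C \right)} = \frac{1}{2 C}$
$q{\left(-3 \right)} 25 p = \frac{1}{2 \left(-3\right)} 25 \cdot 0 = \frac{1}{2} \left(- \frac{1}{3}\right) 25 \cdot 0 = \left(- \frac{1}{6}\right) 25 \cdot 0 = \left(- \frac{25}{6}\right) 0 = 0$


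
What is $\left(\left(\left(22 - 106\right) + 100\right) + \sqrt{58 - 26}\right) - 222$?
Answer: $-206 + 4 \sqrt{2} \approx -200.34$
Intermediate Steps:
$\left(\left(\left(22 - 106\right) + 100\right) + \sqrt{58 - 26}\right) - 222 = \left(\left(-84 + 100\right) + \sqrt{32}\right) - 222 = \left(16 + 4 \sqrt{2}\right) - 222 = -206 + 4 \sqrt{2}$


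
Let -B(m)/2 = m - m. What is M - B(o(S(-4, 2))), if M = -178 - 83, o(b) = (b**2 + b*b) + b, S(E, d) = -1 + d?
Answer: -261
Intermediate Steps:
o(b) = b + 2*b**2 (o(b) = (b**2 + b**2) + b = 2*b**2 + b = b + 2*b**2)
B(m) = 0 (B(m) = -2*(m - m) = -2*0 = 0)
M = -261
M - B(o(S(-4, 2))) = -261 - 1*0 = -261 + 0 = -261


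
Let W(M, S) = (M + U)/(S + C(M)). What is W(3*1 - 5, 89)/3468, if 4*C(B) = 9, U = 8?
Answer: 2/105485 ≈ 1.8960e-5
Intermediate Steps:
C(B) = 9/4 (C(B) = (¼)*9 = 9/4)
W(M, S) = (8 + M)/(9/4 + S) (W(M, S) = (M + 8)/(S + 9/4) = (8 + M)/(9/4 + S))
W(3*1 - 5, 89)/3468 = (4*(8 + (3*1 - 5))/(9 + 4*89))/3468 = (4*(8 + (3 - 5))/(9 + 356))*(1/3468) = (4*(8 - 2)/365)*(1/3468) = (4*(1/365)*6)*(1/3468) = (24/365)*(1/3468) = 2/105485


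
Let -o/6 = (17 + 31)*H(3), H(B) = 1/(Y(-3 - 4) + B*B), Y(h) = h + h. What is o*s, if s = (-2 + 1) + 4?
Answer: 864/5 ≈ 172.80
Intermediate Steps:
Y(h) = 2*h
H(B) = 1/(-14 + B²) (H(B) = 1/(2*(-3 - 4) + B*B) = 1/(2*(-7) + B²) = 1/(-14 + B²))
s = 3 (s = -1 + 4 = 3)
o = 288/5 (o = -6*(17 + 31)/(-14 + 3²) = -288/(-14 + 9) = -288/(-5) = -288*(-1)/5 = -6*(-48/5) = 288/5 ≈ 57.600)
o*s = (288/5)*3 = 864/5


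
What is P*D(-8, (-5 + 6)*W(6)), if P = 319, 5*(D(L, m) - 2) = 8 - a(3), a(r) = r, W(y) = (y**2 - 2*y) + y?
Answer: 957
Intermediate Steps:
W(y) = y**2 - y
D(L, m) = 3 (D(L, m) = 2 + (8 - 1*3)/5 = 2 + (8 - 3)/5 = 2 + (1/5)*5 = 2 + 1 = 3)
P*D(-8, (-5 + 6)*W(6)) = 319*3 = 957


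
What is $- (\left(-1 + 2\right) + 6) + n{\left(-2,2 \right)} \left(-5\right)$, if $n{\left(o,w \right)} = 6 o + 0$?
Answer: $53$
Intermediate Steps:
$n{\left(o,w \right)} = 6 o$
$- (\left(-1 + 2\right) + 6) + n{\left(-2,2 \right)} \left(-5\right) = - (\left(-1 + 2\right) + 6) + 6 \left(-2\right) \left(-5\right) = - (1 + 6) - -60 = \left(-1\right) 7 + 60 = -7 + 60 = 53$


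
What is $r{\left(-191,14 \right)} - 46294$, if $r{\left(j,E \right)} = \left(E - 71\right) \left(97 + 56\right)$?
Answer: $-55015$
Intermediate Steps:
$r{\left(j,E \right)} = -10863 + 153 E$ ($r{\left(j,E \right)} = \left(-71 + E\right) 153 = -10863 + 153 E$)
$r{\left(-191,14 \right)} - 46294 = \left(-10863 + 153 \cdot 14\right) - 46294 = \left(-10863 + 2142\right) - 46294 = -8721 - 46294 = -55015$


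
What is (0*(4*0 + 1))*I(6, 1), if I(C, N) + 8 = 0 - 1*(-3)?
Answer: 0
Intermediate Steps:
I(C, N) = -5 (I(C, N) = -8 + (0 - 1*(-3)) = -8 + (0 + 3) = -8 + 3 = -5)
(0*(4*0 + 1))*I(6, 1) = (0*(4*0 + 1))*(-5) = (0*(0 + 1))*(-5) = (0*1)*(-5) = 0*(-5) = 0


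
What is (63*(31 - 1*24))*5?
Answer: 2205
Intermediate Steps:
(63*(31 - 1*24))*5 = (63*(31 - 24))*5 = (63*7)*5 = 441*5 = 2205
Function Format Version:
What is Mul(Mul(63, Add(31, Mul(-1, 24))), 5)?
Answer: 2205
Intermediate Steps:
Mul(Mul(63, Add(31, Mul(-1, 24))), 5) = Mul(Mul(63, Add(31, -24)), 5) = Mul(Mul(63, 7), 5) = Mul(441, 5) = 2205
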